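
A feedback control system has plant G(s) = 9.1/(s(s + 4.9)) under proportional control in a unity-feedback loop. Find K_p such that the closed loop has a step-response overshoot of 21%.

From %OS = 100·exp(−πζ/√(1−ζ²)) = 21%, ζ = −ln(0.21)/√(π²+ln²(0.21)) = 0.4449.
Characteristic equation s² + 4.9s + 9.1K_p = 0 gives ζ = 4.9/(2√(9.1K_p)).
Setting ζ = 0.4449: √(9.1K_p) = 4.9/(2·0.4449) = 5.507, so K_p = 30.33/9.1 = 3.33.

K_p = 3.33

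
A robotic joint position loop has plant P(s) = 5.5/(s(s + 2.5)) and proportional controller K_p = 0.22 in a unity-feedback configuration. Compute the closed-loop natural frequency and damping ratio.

ω_n = 1.1 rad/s, ζ = 1.14

The closed-loop denominator is s(s+2.5) + 0.22·5.5 = s² + 2.5s + 1.21.
Matching s² + 2ζω_n s + ω_n²: ω_n = √1.21 = 1.1 rad/s and 2ζω_n = 2.5, so ζ = 2.5/(2·1.1) = 1.14.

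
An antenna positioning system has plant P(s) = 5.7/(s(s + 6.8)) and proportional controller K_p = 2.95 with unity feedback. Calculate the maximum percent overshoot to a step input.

Closed-loop characteristic equation: s² + 6.8s + 16.82 = 0, so ω_n = 4.101 rad/s and ζ = 6.8/(2·4.101) = 0.8291.
%OS = 100·exp(−πζ/√(1−ζ²)) = 100·exp(−π·0.8291/√0.3125) = 0.947%.

0.947%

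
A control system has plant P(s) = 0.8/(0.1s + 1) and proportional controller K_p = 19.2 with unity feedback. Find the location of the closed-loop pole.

Closed loop: T(s) = K_p·P/(1+K_p·P) = 15.36/(0.1s + 1 + 15.36), with pole at s = −(1 + 15.36)/0.1 = −163.6.

s = -163.6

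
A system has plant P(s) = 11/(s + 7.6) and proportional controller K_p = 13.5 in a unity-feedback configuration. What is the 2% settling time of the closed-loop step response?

Closed-loop transfer function: T(s) = K_p·P(s)/(1 + K_p·P(s)) = 148.5/(s + 7.6 + 148.5) = 148.5/(s + 156.1).
Time constant τ = 1/156.1 = 0.006406 s, so the 2% settling time is about 4τ = 0.0256 s.

T_s ≈ 0.0256 s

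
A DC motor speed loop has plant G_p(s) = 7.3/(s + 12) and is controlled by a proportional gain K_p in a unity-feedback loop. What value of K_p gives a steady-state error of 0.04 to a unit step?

The loop is type 0, so e_ss(step) = 1/(1 + K_pos) with K_pos = K_p·G_p(0).
G_p(0) = 0.6083. Require 1/(1 + K_p·0.6083) = 0.04, so 1 + 0.6083·K_p = 25.
K_p = (25 − 1)/0.6083 = 39.5.

K_p = 39.5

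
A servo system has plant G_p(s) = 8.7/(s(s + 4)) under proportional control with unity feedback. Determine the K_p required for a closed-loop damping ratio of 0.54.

K_p = 1.58

Closed-loop characteristic equation: s² + 4s + K_p·8.7 = 0.
So ω_n = √(8.7K_p) and 2ζω_n = 4, giving ζ = 4/(2√(8.7K_p)).
Setting ζ = 0.54: √(8.7K_p) = 4/(2·0.54) = 3.704, so K_p = 13.72/8.7 = 1.58.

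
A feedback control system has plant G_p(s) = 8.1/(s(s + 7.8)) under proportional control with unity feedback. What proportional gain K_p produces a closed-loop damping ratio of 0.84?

K_p = 2.66

Closed-loop characteristic equation: s² + 7.8s + K_p·8.1 = 0.
So ω_n = √(8.1K_p) and 2ζω_n = 7.8, giving ζ = 7.8/(2√(8.1K_p)).
Setting ζ = 0.84: √(8.1K_p) = 7.8/(2·0.84) = 4.643, so K_p = 21.56/8.1 = 2.66.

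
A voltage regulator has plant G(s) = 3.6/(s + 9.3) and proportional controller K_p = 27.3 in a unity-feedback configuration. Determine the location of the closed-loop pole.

s = -107.6

Closed-loop transfer function: T(s) = K_p·G(s)/(1 + K_p·G(s)) = 98.28/(s + 9.3 + 98.28) = 98.28/(s + 107.6).
The closed-loop pole is at s = −107.6.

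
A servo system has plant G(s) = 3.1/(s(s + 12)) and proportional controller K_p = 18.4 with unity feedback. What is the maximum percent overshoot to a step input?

The closed-loop denominator s² + 12s + 57.04 gives ω_n = √57.04 = 7.552 and ζ = 12/(2ω_n) = 0.7944.
%OS = 100·exp(−πζ/√(1−ζ²)) = 100·exp(−π·0.7944/√0.3689) = 1.64%.

1.64%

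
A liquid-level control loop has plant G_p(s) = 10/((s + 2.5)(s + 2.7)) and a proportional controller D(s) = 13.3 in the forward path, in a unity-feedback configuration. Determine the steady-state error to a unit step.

The loop is type 0. Static position error constant K_pos = D(0)·G_p(0) = 13.3·1.481 = 19.7.
Steady-state error to a unit step: e_ss = 1/(1+K_pos) = 1/20.7 = 0.0483.

0.0483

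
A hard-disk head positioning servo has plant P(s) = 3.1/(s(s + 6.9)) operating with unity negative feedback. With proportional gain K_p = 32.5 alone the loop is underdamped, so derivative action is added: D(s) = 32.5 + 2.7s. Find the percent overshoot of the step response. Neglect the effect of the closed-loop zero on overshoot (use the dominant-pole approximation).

Forward path: (32.5 + 2.7s)·3.1/(s(s+6.9)). The closed-loop characteristic equation is s² + (6.9 + 3.1·2.7)s + 3.1·32.5 = 0.
That is s² + 15.27s + 100.8 = 0, so ω_n = 10.04 rad/s and ζ = 15.27/(2·10.04) = 0.7607.
%OS = 100·exp(−πζ/√(1−ζ²)) = 2.52%.

2.52%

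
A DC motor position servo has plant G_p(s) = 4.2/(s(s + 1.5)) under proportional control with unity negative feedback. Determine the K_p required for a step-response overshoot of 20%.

K_p = 0.644

From %OS = 100·exp(−πζ/√(1−ζ²)) = 20%, ζ = −ln(0.2)/√(π²+ln²(0.2)) = 0.4559.
Characteristic equation s² + 1.5s + 4.2K_p = 0 gives ζ = 1.5/(2√(4.2K_p)).
Setting ζ = 0.4559: √(4.2K_p) = 1.5/(2·0.4559) = 1.645, so K_p = 2.706/4.2 = 0.644.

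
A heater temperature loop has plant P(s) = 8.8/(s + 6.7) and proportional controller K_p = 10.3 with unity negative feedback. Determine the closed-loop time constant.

τ = 0.0103 s

Closed-loop transfer function: T(s) = K_p·P(s)/(1 + K_p·P(s)) = 90.64/(s + 6.7 + 90.64) = 90.64/(s + 97.34).
Time constant τ = 1/97.34 = 0.0103 s.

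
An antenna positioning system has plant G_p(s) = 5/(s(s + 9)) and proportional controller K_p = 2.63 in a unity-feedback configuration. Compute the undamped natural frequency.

1 + K_p·G_p(s) = 0 gives s² + 9s + 13.15 = 0.
Matching s² + 2ζω_n s + ω_n²: ω_n = √13.15 = 3.626 rad/s and 2ζω_n = 9, so ζ = 9/(2·3.626) = 1.24.

ω_n = 3.63 rad/s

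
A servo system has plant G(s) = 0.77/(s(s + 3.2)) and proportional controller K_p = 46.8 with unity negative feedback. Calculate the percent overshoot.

41.9%

Closed-loop characteristic equation: s² + 3.2s + 36.04 = 0, so ω_n = 6.003 rad/s and ζ = 3.2/(2·6.003) = 0.2665.
%OS = 100·exp(−πζ/√(1−ζ²)) = 100·exp(−π·0.2665/√0.929) = 41.9%.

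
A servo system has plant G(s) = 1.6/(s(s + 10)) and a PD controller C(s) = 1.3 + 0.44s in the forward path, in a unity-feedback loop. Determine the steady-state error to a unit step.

The open loop C(s)G(s) has a pole at the origin (type 1), so the static position error constant is infinite and e_ss = 1/(1+∞) = 0.

0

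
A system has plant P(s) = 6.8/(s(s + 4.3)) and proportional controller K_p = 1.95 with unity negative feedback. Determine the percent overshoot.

Closed-loop characteristic equation: s² + 4.3s + 13.26 = 0, so ω_n = 3.641 rad/s and ζ = 4.3/(2·3.641) = 0.5904.
%OS = 100·exp(−πζ/√(1−ζ²)) = 100·exp(−π·0.5904/√0.6514) = 10%.

10%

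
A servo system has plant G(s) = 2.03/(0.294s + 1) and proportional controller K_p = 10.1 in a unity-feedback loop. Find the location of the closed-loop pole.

s = -73.14

Closed loop: T(s) = K_p·G/(1+K_p·G) = 20.5/(0.294s + 1 + 20.5), with pole at s = −(1 + 20.5)/0.294 = −73.14.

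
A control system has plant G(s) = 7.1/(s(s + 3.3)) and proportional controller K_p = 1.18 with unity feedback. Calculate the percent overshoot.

The closed-loop denominator s² + 3.3s + 8.378 gives ω_n = √8.378 = 2.894 and ζ = 3.3/(2ω_n) = 0.5701.
%OS = 100·exp(−πζ/√(1−ζ²)) = 100·exp(−π·0.5701/√0.675) = 11.3%.

11.3%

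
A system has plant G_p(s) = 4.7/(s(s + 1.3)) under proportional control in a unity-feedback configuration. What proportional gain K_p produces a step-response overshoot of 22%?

From %OS = 100·exp(−πζ/√(1−ζ²)) = 22%, ζ = −ln(0.22)/√(π²+ln²(0.22)) = 0.4342.
Characteristic equation s² + 1.3s + 4.7K_p = 0 gives ζ = 1.3/(2√(4.7K_p)).
Setting ζ = 0.4342: √(4.7K_p) = 1.3/(2·0.4342) = 1.497, so K_p = 2.241/4.7 = 0.477.

K_p = 0.477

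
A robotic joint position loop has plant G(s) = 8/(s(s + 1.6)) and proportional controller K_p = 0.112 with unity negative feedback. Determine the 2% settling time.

Closed-loop characteristic equation: s² + 1.6s + 0.896 = 0, so ω_n = 0.9466 rad/s and ζ = 1.6/(2·0.9466) = 0.8452.
2% settling time T_s ≈ 4/(ζω_n) = 4/0.8 = 5 s.

T_s ≈ 5 s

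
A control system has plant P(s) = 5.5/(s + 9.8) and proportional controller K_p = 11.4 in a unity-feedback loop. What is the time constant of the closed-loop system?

τ = 0.0138 s

Closed-loop transfer function: T(s) = K_p·P(s)/(1 + K_p·P(s)) = 62.7/(s + 9.8 + 62.7) = 62.7/(s + 72.5).
Time constant τ = 1/72.5 = 0.0138 s.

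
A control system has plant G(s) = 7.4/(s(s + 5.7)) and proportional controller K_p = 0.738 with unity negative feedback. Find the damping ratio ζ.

ζ = 1.22

The closed-loop denominator is s(s+5.7) + 0.738·7.4 = s² + 5.7s + 5.461.
So ω_n² = 5.461 ⇒ ω_n = 2.337 rad/s, and ζ = 5.7/(2ω_n) = 1.22.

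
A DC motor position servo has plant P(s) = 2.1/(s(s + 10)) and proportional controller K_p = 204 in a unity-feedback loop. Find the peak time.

From 1 + K_pP(s) = 0: s² + 10s + 428.4 = 0 ⇒ ω_n = 20.7, ζ = 0.2416.
Damped frequency ω_d = ω_n√(1−ζ²) = 20.08 rad/s, so peak time T_p = π/ω_d = 0.156 s.

T_p = 0.156 s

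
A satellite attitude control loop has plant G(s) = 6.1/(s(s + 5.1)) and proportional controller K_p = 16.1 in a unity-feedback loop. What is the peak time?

T_p = 0.328 s

Closed-loop characteristic equation: s² + 5.1s + 98.21 = 0, so ω_n = 9.91 rad/s and ζ = 5.1/(2·9.91) = 0.2573.
Damped frequency ω_d = ω_n√(1−ζ²) = 9.576 rad/s, so peak time T_p = π/ω_d = 0.328 s.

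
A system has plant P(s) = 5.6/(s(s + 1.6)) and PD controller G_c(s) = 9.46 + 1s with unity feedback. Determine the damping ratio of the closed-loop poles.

Forward path: (9.46 + 1s)·5.6/(s(s+1.6)). The closed-loop characteristic equation is s² + (1.6 + 5.6·1)s + 5.6·9.46 = 0.
That is s² + 7.2s + 52.98 = 0, so ω_n = 7.278 rad/s and ζ = 7.2/(2·7.278) = 0.4946.

ζ = 0.495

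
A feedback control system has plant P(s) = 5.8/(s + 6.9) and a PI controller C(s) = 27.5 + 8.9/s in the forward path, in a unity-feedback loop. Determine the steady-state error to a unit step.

0

The open loop C(s)P(s) has a pole at the origin (type 1), so the static position error constant is infinite and e_ss = 1/(1+∞) = 0.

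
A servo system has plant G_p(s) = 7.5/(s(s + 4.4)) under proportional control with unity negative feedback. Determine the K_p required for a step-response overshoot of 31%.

From %OS = 100·exp(−πζ/√(1−ζ²)) = 31%, ζ = −ln(0.31)/√(π²+ln²(0.31)) = 0.3493.
Characteristic equation s² + 4.4s + 7.5K_p = 0 gives ζ = 4.4/(2√(7.5K_p)).
Setting ζ = 0.3493: √(7.5K_p) = 4.4/(2·0.3493) = 6.298, so K_p = 39.67/7.5 = 5.29.

K_p = 5.29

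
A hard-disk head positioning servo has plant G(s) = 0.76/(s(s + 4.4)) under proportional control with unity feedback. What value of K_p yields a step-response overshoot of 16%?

From %OS = 100·exp(−πζ/√(1−ζ²)) = 16%, ζ = −ln(0.16)/√(π²+ln²(0.16)) = 0.5039.
Characteristic equation s² + 4.4s + 0.76K_p = 0 gives ζ = 4.4/(2√(0.76K_p)).
Setting ζ = 0.5039: √(0.76K_p) = 4.4/(2·0.5039) = 4.366, so K_p = 19.06/0.76 = 25.1.

K_p = 25.1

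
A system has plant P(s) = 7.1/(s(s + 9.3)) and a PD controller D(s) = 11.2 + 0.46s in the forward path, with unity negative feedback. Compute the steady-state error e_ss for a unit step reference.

0

The open loop D(s)P(s) has a pole at the origin (type 1), so the static position error constant is infinite and e_ss = 1/(1+∞) = 0.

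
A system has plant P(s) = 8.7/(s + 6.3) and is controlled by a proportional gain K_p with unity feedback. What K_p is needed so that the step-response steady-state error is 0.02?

K_p = 35.5

The loop is type 0, so e_ss(step) = 1/(1 + K_pos) with K_pos = K_p·P(0).
P(0) = 1.381. Require 1/(1 + K_p·1.381) = 0.02, so 1 + 1.381·K_p = 50.
K_p = (50 − 1)/1.381 = 35.5.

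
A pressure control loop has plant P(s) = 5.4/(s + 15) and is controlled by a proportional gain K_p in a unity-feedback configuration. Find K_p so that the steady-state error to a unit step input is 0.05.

K_p = 52.8

The loop is type 0, so e_ss(step) = 1/(1 + K_pos) with K_pos = K_p·P(0).
P(0) = 0.36. Require 1/(1 + K_p·0.36) = 0.05, so 1 + 0.36·K_p = 20.
K_p = (20 − 1)/0.36 = 52.8.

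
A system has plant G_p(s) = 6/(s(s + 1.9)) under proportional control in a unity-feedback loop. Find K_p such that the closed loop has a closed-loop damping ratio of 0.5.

K_p = 0.602

Closed-loop characteristic equation: s² + 1.9s + K_p·6 = 0.
So ω_n = √(6K_p) and 2ζω_n = 1.9, giving ζ = 1.9/(2√(6K_p)).
Setting ζ = 0.5: √(6K_p) = 1.9/(2·0.5) = 1.9, so K_p = 3.61/6 = 0.602.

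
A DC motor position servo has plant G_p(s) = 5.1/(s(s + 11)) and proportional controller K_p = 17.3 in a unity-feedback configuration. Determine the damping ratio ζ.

1 + K_p·G_p(s) = 0 gives s² + 11s + 88.23 = 0.
Matching s² + 2ζω_n s + ω_n²: ω_n = √88.23 = 9.393 rad/s and 2ζω_n = 11, so ζ = 11/(2·9.393) = 0.586.

ζ = 0.586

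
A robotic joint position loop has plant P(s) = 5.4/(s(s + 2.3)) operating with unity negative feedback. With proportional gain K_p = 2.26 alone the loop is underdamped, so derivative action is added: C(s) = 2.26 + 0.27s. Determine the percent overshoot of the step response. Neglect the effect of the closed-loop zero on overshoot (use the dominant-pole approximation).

13.5%

Forward path: (2.26 + 0.27s)·5.4/(s(s+2.3)). The closed-loop characteristic equation is s² + (2.3 + 5.4·0.27)s + 5.4·2.26 = 0.
That is s² + 3.758s + 12.2 = 0, so ω_n = 3.493 rad/s and ζ = 3.758/(2·3.493) = 0.5379.
%OS = 100·exp(−πζ/√(1−ζ²)) = 13.5%.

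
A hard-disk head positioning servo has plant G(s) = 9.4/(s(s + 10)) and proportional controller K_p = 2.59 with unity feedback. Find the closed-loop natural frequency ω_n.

ω_n = 4.93 rad/s

The closed-loop denominator is s(s+10) + 2.59·9.4 = s² + 10s + 24.35.
Matching s² + 2ζω_n s + ω_n²: ω_n = √24.35 = 4.934 rad/s and 2ζω_n = 10, so ζ = 10/(2·4.934) = 1.01.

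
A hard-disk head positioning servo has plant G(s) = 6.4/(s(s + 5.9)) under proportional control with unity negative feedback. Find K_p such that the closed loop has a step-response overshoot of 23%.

K_p = 7.57

From %OS = 100·exp(−πζ/√(1−ζ²)) = 23%, ζ = −ln(0.23)/√(π²+ln²(0.23)) = 0.4237.
Characteristic equation s² + 5.9s + 6.4K_p = 0 gives ζ = 5.9/(2√(6.4K_p)).
Setting ζ = 0.4237: √(6.4K_p) = 5.9/(2·0.4237) = 6.962, so K_p = 48.47/6.4 = 7.57.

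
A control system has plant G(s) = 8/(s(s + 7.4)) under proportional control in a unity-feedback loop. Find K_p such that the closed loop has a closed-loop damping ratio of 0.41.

Closed-loop characteristic equation: s² + 7.4s + K_p·8 = 0.
So ω_n = √(8K_p) and 2ζω_n = 7.4, giving ζ = 7.4/(2√(8K_p)).
Setting ζ = 0.41: √(8K_p) = 7.4/(2·0.41) = 9.024, so K_p = 81.44/8 = 10.2.

K_p = 10.2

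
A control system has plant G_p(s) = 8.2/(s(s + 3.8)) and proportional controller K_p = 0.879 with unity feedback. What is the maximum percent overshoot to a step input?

4.3%

Closed-loop characteristic equation: s² + 3.8s + 7.208 = 0, so ω_n = 2.685 rad/s and ζ = 3.8/(2·2.685) = 0.7077.
%OS = 100·exp(−πζ/√(1−ζ²)) = 100·exp(−π·0.7077/√0.4992) = 4.3%.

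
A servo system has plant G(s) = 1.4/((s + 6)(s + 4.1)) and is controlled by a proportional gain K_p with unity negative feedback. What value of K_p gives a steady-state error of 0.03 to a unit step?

K_p = 568

Steady-state error for a unit step on this type-0 loop is 1/(1 + K_p·G(0)).
G(0) = 0.05691. Require 1/(1 + K_p·0.05691) = 0.03, so 1 + 0.05691·K_p = 33.33.
K_p = (33.33 − 1)/0.05691 = 568.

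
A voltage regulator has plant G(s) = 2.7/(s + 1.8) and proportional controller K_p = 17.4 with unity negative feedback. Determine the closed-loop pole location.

Closed-loop transfer function: T(s) = K_p·G(s)/(1 + K_p·G(s)) = 46.98/(s + 1.8 + 46.98) = 46.98/(s + 48.78).
The closed-loop pole is at s = −48.78.

s = -48.78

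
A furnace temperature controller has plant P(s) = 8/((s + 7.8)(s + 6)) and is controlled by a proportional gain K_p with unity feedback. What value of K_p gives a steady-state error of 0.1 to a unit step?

The loop is type 0, so e_ss(step) = 1/(1 + K_pos) with K_pos = K_p·P(0).
P(0) = 0.1709. Require 1/(1 + K_p·0.1709) = 0.1, so 1 + 0.1709·K_p = 10.
K_p = (10 − 1)/0.1709 = 52.6.

K_p = 52.6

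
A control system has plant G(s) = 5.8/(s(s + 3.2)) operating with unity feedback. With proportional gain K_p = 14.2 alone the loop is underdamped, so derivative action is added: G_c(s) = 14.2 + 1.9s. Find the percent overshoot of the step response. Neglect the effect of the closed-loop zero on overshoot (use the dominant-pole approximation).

1.91%

Forward path: (14.2 + 1.9s)·5.8/(s(s+3.2)). The closed-loop characteristic equation is s² + (3.2 + 5.8·1.9)s + 5.8·14.2 = 0.
That is s² + 14.22s + 82.36 = 0, so ω_n = 9.075 rad/s and ζ = 14.22/(2·9.075) = 0.7835.
%OS = 100·exp(−πζ/√(1−ζ²)) = 1.91%.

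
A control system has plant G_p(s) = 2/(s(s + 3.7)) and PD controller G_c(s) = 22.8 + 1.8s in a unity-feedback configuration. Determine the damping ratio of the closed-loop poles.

Forward path: (22.8 + 1.8s)·2/(s(s+3.7)). The closed-loop characteristic equation is s² + (3.7 + 2·1.8)s + 2·22.8 = 0.
That is s² + 7.3s + 45.6 = 0, so ω_n = 6.753 rad/s and ζ = 7.3/(2·6.753) = 0.5405.

ζ = 0.541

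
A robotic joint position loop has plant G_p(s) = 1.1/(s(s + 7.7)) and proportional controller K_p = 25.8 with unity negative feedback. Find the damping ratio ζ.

ζ = 0.723

The closed-loop denominator is s(s+7.7) + 25.8·1.1 = s² + 7.7s + 28.38.
Matching s² + 2ζω_n s + ω_n²: ω_n = √28.38 = 5.327 rad/s and 2ζω_n = 7.7, so ζ = 7.7/(2·5.327) = 0.723.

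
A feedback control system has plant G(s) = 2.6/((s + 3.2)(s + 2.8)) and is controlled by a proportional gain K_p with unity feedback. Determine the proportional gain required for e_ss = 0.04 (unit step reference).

For a type-0 loop with proportional control, e_ss = 1/(1 + K_p·G(0)).
G(0) = 0.2902. Require 1/(1 + K_p·0.2902) = 0.04, so 1 + 0.2902·K_p = 25.
K_p = (25 − 1)/0.2902 = 82.7.

K_p = 82.7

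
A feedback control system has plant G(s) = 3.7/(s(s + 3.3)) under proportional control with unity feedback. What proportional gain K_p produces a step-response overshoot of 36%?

K_p = 7.69

From %OS = 100·exp(−πζ/√(1−ζ²)) = 36%, ζ = −ln(0.36)/√(π²+ln²(0.36)) = 0.3093.
Characteristic equation s² + 3.3s + 3.7K_p = 0 gives ζ = 3.3/(2√(3.7K_p)).
Setting ζ = 0.3093: √(3.7K_p) = 3.3/(2·0.3093) = 5.335, so K_p = 28.47/3.7 = 7.69.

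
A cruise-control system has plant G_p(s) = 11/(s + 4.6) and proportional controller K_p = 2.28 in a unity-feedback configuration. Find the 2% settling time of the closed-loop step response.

Closed-loop transfer function: T(s) = K_p·G_p(s)/(1 + K_p·G_p(s)) = 25.08/(s + 4.6 + 25.08) = 25.08/(s + 29.68).
Time constant τ = 1/29.68 = 0.03369 s, so the 2% settling time is about 4τ = 0.135 s.

T_s ≈ 0.135 s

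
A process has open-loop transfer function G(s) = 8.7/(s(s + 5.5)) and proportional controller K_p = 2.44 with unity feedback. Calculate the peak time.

T_p = 0.85 s

Closed-loop characteristic equation: s² + 5.5s + 21.23 = 0, so ω_n = 4.607 rad/s and ζ = 5.5/(2·4.607) = 0.5969.
Damped frequency ω_d = ω_n√(1−ζ²) = 3.697 rad/s, so peak time T_p = π/ω_d = 0.85 s.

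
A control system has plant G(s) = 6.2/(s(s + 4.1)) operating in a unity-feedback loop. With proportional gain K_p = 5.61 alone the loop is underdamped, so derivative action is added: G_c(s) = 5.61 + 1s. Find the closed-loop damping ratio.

Forward path: (5.61 + 1s)·6.2/(s(s+4.1)). The closed-loop characteristic equation is s² + (4.1 + 6.2·1)s + 6.2·5.61 = 0.
That is s² + 10.3s + 34.78 = 0, so ω_n = 5.898 rad/s and ζ = 10.3/(2·5.898) = 0.8732.

ζ = 0.873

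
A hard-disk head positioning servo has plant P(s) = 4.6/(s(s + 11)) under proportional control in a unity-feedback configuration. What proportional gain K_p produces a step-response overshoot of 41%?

From %OS = 100·exp(−πζ/√(1−ζ²)) = 41%, ζ = −ln(0.41)/√(π²+ln²(0.41)) = 0.273.
Characteristic equation s² + 11s + 4.6K_p = 0 gives ζ = 11/(2√(4.6K_p)).
Setting ζ = 0.273: √(4.6K_p) = 11/(2·0.273) = 20.14, so K_p = 405.8/4.6 = 88.2.

K_p = 88.2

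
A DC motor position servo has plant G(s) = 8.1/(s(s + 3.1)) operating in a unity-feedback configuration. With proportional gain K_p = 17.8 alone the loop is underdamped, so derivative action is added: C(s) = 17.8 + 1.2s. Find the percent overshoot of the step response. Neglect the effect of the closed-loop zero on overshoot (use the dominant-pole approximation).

Forward path: (17.8 + 1.2s)·8.1/(s(s+3.1)). The closed-loop characteristic equation is s² + (3.1 + 8.1·1.2)s + 8.1·17.8 = 0.
That is s² + 12.82s + 144.2 = 0, so ω_n = 12.01 rad/s and ζ = 12.82/(2·12.01) = 0.5338.
%OS = 100·exp(−πζ/√(1−ζ²)) = 13.8%.

13.8%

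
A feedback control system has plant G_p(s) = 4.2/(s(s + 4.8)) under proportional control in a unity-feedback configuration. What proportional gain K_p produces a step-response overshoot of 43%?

K_p = 20.4

From %OS = 100·exp(−πζ/√(1−ζ²)) = 43%, ζ = −ln(0.43)/√(π²+ln²(0.43)) = 0.2594.
Characteristic equation s² + 4.8s + 4.2K_p = 0 gives ζ = 4.8/(2√(4.2K_p)).
Setting ζ = 0.2594: √(4.2K_p) = 4.8/(2·0.2594) = 9.251, so K_p = 85.57/4.2 = 20.4.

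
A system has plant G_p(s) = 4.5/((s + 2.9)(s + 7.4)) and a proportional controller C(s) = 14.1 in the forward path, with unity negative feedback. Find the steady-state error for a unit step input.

The loop is type 0. Static position error constant K_pos = C(0)·G_p(0) = 14.1·0.2097 = 2.957.
Steady-state error to a unit step: e_ss = 1/(1+K_pos) = 1/3.957 = 0.253.

0.253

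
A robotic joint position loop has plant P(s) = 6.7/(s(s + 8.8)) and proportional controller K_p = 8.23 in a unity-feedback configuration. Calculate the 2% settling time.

T_s ≈ 0.909 s

From 1 + K_pP(s) = 0: s² + 8.8s + 55.14 = 0 ⇒ ω_n = 7.426, ζ = 0.5925.
2% settling time T_s ≈ 4/(ζω_n) = 4/4.4 = 0.909 s.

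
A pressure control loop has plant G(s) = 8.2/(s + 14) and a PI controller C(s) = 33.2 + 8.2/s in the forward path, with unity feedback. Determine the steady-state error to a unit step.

0

The open loop C(s)G(s) has a pole at the origin (type 1), so the static position error constant is infinite and e_ss = 1/(1+∞) = 0.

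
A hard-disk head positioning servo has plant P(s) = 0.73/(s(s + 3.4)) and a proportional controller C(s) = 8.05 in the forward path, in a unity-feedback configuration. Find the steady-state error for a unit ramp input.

The loop has one pole at the origin (type 1). Velocity error constant K_v = lim_{s→0} s·C(s)P(s) = 8.05·0.73/3.4 = 1.728.
Steady-state error to a unit ramp: e_ss = 1/K_v = 0.579.

0.579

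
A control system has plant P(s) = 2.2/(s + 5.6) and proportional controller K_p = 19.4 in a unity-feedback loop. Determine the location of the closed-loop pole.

Closed-loop transfer function: T(s) = K_p·P(s)/(1 + K_p·P(s)) = 42.68/(s + 5.6 + 42.68) = 42.68/(s + 48.28).
The closed-loop pole is at s = −48.28.

s = -48.28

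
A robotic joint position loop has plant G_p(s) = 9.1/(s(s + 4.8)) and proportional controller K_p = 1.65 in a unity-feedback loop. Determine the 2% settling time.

T_s ≈ 1.67 s

Closed-loop characteristic equation: s² + 4.8s + 15.01 = 0, so ω_n = 3.875 rad/s and ζ = 4.8/(2·3.875) = 0.6194.
2% settling time T_s ≈ 4/(ζω_n) = 4/2.4 = 1.67 s.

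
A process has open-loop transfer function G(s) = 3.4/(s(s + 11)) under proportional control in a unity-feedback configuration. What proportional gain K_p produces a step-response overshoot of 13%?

From %OS = 100·exp(−πζ/√(1−ζ²)) = 13%, ζ = −ln(0.13)/√(π²+ln²(0.13)) = 0.5446.
Characteristic equation s² + 11s + 3.4K_p = 0 gives ζ = 11/(2√(3.4K_p)).
Setting ζ = 0.5446: √(3.4K_p) = 11/(2·0.5446) = 10.1, so K_p = 102/3.4 = 30.

K_p = 30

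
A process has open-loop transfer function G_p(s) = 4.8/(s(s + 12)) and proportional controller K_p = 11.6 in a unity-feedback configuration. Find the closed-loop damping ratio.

1 + K_p·G_p(s) = 0 gives s² + 12s + 55.68 = 0.
So ω_n² = 55.68 ⇒ ω_n = 7.462 rad/s, and ζ = 12/(2ω_n) = 0.804.

ζ = 0.804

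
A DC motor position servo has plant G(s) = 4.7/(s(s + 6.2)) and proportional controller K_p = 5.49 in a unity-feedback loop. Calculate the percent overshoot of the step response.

8.89%

The closed-loop denominator s² + 6.2s + 25.8 gives ω_n = √25.8 = 5.08 and ζ = 6.2/(2ω_n) = 0.6103.
%OS = 100·exp(−πζ/√(1−ζ²)) = 100·exp(−π·0.6103/√0.6276) = 8.89%.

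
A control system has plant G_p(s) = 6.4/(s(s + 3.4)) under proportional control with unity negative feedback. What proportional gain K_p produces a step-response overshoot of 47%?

From %OS = 100·exp(−πζ/√(1−ζ²)) = 47%, ζ = −ln(0.47)/√(π²+ln²(0.47)) = 0.2337.
Characteristic equation s² + 3.4s + 6.4K_p = 0 gives ζ = 3.4/(2√(6.4K_p)).
Setting ζ = 0.2337: √(6.4K_p) = 3.4/(2·0.2337) = 7.275, so K_p = 52.93/6.4 = 8.27.

K_p = 8.27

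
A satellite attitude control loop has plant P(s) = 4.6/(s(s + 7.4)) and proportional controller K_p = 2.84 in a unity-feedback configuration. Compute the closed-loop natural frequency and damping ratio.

The closed-loop denominator is s(s+7.4) + 2.84·4.6 = s² + 7.4s + 13.06.
So ω_n² = 13.06 ⇒ ω_n = 3.614 rad/s, and ζ = 7.4/(2ω_n) = 1.02.

ω_n = 3.61 rad/s, ζ = 1.02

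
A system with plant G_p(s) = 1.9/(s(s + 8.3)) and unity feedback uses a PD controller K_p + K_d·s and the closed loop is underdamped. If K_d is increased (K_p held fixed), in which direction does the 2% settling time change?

decrease

Characteristic equation s² + (8.3 + 1.9K_d)s + 1.9K_p = 0: raising K_d increases ζω_n = (8.3+1.9K_d)/2 while the loop stays underdamped, so T_s ≈ 4/(ζω_n) decreases.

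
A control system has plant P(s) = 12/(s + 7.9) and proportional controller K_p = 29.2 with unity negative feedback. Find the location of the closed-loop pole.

s = -358.3

Closed-loop transfer function: T(s) = K_p·P(s)/(1 + K_p·P(s)) = 350.4/(s + 7.9 + 350.4) = 350.4/(s + 358.3).
The closed-loop pole is at s = −358.3.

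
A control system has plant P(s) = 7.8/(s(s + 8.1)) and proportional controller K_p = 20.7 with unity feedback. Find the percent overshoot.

34.8%

The closed-loop denominator s² + 8.1s + 161.5 gives ω_n = √161.5 = 12.71 and ζ = 8.1/(2ω_n) = 0.3187.
%OS = 100·exp(−πζ/√(1−ζ²)) = 100·exp(−π·0.3187/√0.8984) = 34.8%.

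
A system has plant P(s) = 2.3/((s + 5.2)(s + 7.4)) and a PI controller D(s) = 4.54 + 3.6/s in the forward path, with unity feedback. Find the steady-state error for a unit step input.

The open loop D(s)P(s) has a pole at the origin (type 1), so the static position error constant is infinite and e_ss = 1/(1+∞) = 0.

0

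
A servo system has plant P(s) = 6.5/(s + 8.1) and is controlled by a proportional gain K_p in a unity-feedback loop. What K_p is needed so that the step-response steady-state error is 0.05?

K_p = 23.7

For a type-0 loop with proportional control, e_ss = 1/(1 + K_p·P(0)).
P(0) = 0.8025. Require 1/(1 + K_p·0.8025) = 0.05, so 1 + 0.8025·K_p = 20.
K_p = (20 − 1)/0.8025 = 23.7.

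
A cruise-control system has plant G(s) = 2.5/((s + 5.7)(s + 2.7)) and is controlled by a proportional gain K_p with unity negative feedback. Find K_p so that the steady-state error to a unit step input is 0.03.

Steady-state error for a unit step on this type-0 loop is 1/(1 + K_p·G(0)).
G(0) = 0.1624. Require 1/(1 + K_p·0.1624) = 0.03, so 1 + 0.1624·K_p = 33.33.
K_p = (33.33 − 1)/0.1624 = 199.

K_p = 199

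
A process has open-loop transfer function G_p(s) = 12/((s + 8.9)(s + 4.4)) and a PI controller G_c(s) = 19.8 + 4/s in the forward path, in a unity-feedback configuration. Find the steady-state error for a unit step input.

The open loop G_c(s)G_p(s) has a pole at the origin (type 1), so the static position error constant is infinite and e_ss = 1/(1+∞) = 0.

0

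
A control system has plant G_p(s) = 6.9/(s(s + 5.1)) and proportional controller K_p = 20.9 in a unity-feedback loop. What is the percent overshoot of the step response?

50.5%

From 1 + K_pG_p(s) = 0: s² + 5.1s + 144.2 = 0 ⇒ ω_n = 12.01, ζ = 0.2123.
%OS = 100·exp(−πζ/√(1−ζ²)) = 100·exp(−π·0.2123/√0.9549) = 50.5%.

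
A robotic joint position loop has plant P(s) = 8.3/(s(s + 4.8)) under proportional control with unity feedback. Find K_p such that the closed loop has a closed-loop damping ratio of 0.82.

K_p = 1.03

Closed-loop characteristic equation: s² + 4.8s + K_p·8.3 = 0.
So ω_n = √(8.3K_p) and 2ζω_n = 4.8, giving ζ = 4.8/(2√(8.3K_p)).
Setting ζ = 0.82: √(8.3K_p) = 4.8/(2·0.82) = 2.927, so K_p = 8.566/8.3 = 1.03.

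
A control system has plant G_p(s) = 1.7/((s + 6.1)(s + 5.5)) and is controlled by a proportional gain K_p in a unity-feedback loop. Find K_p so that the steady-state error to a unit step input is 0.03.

The loop is type 0, so e_ss(step) = 1/(1 + K_pos) with K_pos = K_p·G_p(0).
G_p(0) = 0.05067. Require 1/(1 + K_p·0.05067) = 0.03, so 1 + 0.05067·K_p = 33.33.
K_p = (33.33 − 1)/0.05067 = 638.

K_p = 638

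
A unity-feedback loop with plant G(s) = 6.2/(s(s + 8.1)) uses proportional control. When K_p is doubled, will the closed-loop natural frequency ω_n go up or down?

increase

ω_n = √(6.2·K_p), which grows with K_p.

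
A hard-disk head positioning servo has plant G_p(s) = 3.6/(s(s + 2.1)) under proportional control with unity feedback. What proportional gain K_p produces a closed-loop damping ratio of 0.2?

K_p = 7.66

Closed-loop characteristic equation: s² + 2.1s + K_p·3.6 = 0.
So ω_n = √(3.6K_p) and 2ζω_n = 2.1, giving ζ = 2.1/(2√(3.6K_p)).
Setting ζ = 0.2: √(3.6K_p) = 2.1/(2·0.2) = 5.25, so K_p = 27.56/3.6 = 7.66.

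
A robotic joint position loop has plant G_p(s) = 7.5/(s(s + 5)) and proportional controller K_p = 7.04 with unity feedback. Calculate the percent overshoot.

31.6%

The closed-loop denominator s² + 5s + 52.8 gives ω_n = √52.8 = 7.266 and ζ = 5/(2ω_n) = 0.3441.
%OS = 100·exp(−πζ/√(1−ζ²)) = 100·exp(−π·0.3441/√0.8816) = 31.6%.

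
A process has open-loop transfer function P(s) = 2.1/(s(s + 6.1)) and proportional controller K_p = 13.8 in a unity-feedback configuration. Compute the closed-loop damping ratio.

ζ = 0.567

The closed-loop denominator is s(s+6.1) + 13.8·2.1 = s² + 6.1s + 28.98.
Matching s² + 2ζω_n s + ω_n²: ω_n = √28.98 = 5.383 rad/s and 2ζω_n = 6.1, so ζ = 6.1/(2·5.383) = 0.567.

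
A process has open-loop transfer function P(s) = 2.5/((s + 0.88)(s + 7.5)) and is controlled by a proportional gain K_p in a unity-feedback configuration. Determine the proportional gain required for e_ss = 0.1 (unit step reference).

Steady-state error for a unit step on this type-0 loop is 1/(1 + K_p·P(0)).
P(0) = 0.3788. Require 1/(1 + K_p·0.3788) = 0.1, so 1 + 0.3788·K_p = 10.
K_p = (10 − 1)/0.3788 = 23.8.

K_p = 23.8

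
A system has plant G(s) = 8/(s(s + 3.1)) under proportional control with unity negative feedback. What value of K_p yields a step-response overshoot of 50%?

K_p = 6.47

From %OS = 100·exp(−πζ/√(1−ζ²)) = 50%, ζ = −ln(0.5)/√(π²+ln²(0.5)) = 0.2155.
Characteristic equation s² + 3.1s + 8K_p = 0 gives ζ = 3.1/(2√(8K_p)).
Setting ζ = 0.2155: √(8K_p) = 3.1/(2·0.2155) = 7.194, so K_p = 51.76/8 = 6.47.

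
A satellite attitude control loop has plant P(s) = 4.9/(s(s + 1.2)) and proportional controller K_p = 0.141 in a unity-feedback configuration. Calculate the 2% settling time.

T_s ≈ 6.67 s

From 1 + K_pP(s) = 0: s² + 1.2s + 0.6909 = 0 ⇒ ω_n = 0.8312, ζ = 0.7218.
2% settling time T_s ≈ 4/(ζω_n) = 4/0.6 = 6.67 s.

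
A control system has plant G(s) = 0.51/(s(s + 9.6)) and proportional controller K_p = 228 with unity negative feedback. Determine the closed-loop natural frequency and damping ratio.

ω_n = 10.8 rad/s, ζ = 0.445

With unity feedback the closed-loop characteristic equation is s² + 9.6s + 228·0.51 = s² + 9.6s + 116.3 = 0.
Matching s² + 2ζω_n s + ω_n²: ω_n = √116.3 = 10.78 rad/s and 2ζω_n = 9.6, so ζ = 9.6/(2·10.78) = 0.445.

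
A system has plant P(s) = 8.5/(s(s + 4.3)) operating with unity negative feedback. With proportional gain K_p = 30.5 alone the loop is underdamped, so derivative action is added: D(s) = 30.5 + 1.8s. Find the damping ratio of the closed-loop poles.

Forward path: (30.5 + 1.8s)·8.5/(s(s+4.3)). The closed-loop characteristic equation is s² + (4.3 + 8.5·1.8)s + 8.5·30.5 = 0.
That is s² + 19.6s + 259.2 = 0, so ω_n = 16.1 rad/s and ζ = 19.6/(2·16.1) = 0.6086.

ζ = 0.609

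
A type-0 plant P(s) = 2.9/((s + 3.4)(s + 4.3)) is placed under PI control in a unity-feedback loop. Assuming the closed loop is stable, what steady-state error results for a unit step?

0

The PI controller's integrator makes the forward path type 1, so e_ss to a step is zero.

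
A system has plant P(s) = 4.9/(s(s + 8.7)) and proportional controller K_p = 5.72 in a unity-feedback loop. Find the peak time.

T_p = 1.04 s

Closed-loop characteristic equation: s² + 8.7s + 28.03 = 0, so ω_n = 5.294 rad/s and ζ = 8.7/(2·5.294) = 0.8217.
Damped frequency ω_d = ω_n√(1−ζ²) = 3.018 rad/s, so peak time T_p = π/ω_d = 1.04 s.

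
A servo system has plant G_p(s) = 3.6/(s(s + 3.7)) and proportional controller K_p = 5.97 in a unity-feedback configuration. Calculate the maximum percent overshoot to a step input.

Closed-loop characteristic equation: s² + 3.7s + 21.49 = 0, so ω_n = 4.636 rad/s and ζ = 3.7/(2·4.636) = 0.3991.
%OS = 100·exp(−πζ/√(1−ζ²)) = 100·exp(−π·0.3991/√0.8408) = 25.5%.

25.5%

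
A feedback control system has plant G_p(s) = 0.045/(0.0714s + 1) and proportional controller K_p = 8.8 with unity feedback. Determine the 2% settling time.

T_s ≈ 0.205 s

Closed loop: T(s) = K_p·G_p/(1+K_p·G_p) = 0.396/(0.0714s + 1 + 0.396), with pole at s = −(1 + 0.396)/0.0714 = −19.55.
τ = 1/19.55 = 0.05115 s, so 2% settling time ≈ 4τ = 0.205 s.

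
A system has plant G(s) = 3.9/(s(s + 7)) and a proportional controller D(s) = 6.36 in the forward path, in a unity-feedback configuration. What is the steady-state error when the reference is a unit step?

The open loop D(s)G(s) has a pole at the origin (type 1), so the static position error constant is infinite and e_ss = 1/(1+∞) = 0.

0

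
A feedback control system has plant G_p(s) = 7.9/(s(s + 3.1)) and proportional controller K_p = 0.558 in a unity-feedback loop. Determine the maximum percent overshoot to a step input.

The closed-loop denominator s² + 3.1s + 4.408 gives ω_n = √4.408 = 2.1 and ζ = 3.1/(2ω_n) = 0.7382.
%OS = 100·exp(−πζ/√(1−ζ²)) = 100·exp(−π·0.7382/√0.455) = 3.21%.

3.21%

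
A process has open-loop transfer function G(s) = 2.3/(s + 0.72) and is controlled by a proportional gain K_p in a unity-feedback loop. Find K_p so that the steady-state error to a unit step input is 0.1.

The loop is type 0, so e_ss(step) = 1/(1 + K_pos) with K_pos = K_p·G(0).
G(0) = 3.194. Require 1/(1 + K_p·3.194) = 0.1, so 1 + 3.194·K_p = 10.
K_p = (10 − 1)/3.194 = 2.82.

K_p = 2.82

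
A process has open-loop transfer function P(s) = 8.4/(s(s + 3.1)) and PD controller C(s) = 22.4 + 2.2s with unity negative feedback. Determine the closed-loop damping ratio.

ζ = 0.787

Forward path: (22.4 + 2.2s)·8.4/(s(s+3.1)). The closed-loop characteristic equation is s² + (3.1 + 8.4·2.2)s + 8.4·22.4 = 0.
That is s² + 21.58s + 188.2 = 0, so ω_n = 13.72 rad/s and ζ = 21.58/(2·13.72) = 0.7866.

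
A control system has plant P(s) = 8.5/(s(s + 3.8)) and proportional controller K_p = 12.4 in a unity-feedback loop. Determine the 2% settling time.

T_s ≈ 2.11 s

The closed-loop denominator s² + 3.8s + 105.4 gives ω_n = √105.4 = 10.27 and ζ = 3.8/(2ω_n) = 0.1851.
2% settling time T_s ≈ 4/(ζω_n) = 4/1.9 = 2.11 s.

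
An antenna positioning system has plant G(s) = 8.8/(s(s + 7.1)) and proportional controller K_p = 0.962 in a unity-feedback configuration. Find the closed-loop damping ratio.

ζ = 1.22

1 + K_p·G(s) = 0 gives s² + 7.1s + 8.466 = 0.
Matching s² + 2ζω_n s + ω_n²: ω_n = √8.466 = 2.91 rad/s and 2ζω_n = 7.1, so ζ = 7.1/(2·2.91) = 1.22.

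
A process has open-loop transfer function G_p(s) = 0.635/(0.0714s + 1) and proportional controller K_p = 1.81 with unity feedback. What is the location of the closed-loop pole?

s = -30.1

Closed loop: T(s) = K_p·G_p/(1+K_p·G_p) = 1.149/(0.0714s + 1 + 1.149), with pole at s = −(1 + 1.149)/0.0714 = −30.1.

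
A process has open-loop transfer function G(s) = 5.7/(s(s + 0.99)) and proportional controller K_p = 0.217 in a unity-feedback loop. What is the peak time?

The closed-loop denominator s² + 0.99s + 1.237 gives ω_n = √1.237 = 1.112 and ζ = 0.99/(2ω_n) = 0.4451.
Damped frequency ω_d = ω_n√(1−ζ²) = 0.9959 rad/s, so peak time T_p = π/ω_d = 3.15 s.

T_p = 3.15 s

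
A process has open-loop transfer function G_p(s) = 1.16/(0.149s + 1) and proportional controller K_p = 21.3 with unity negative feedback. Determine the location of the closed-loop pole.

Closed loop: T(s) = K_p·G_p/(1+K_p·G_p) = 24.71/(0.149s + 1 + 24.71), with pole at s = −(1 + 24.71)/0.149 = −172.5.

s = -172.5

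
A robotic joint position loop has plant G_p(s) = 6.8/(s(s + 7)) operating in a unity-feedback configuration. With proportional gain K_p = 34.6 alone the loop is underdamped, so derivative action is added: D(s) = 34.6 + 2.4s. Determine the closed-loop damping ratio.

Forward path: (34.6 + 2.4s)·6.8/(s(s+7)). The closed-loop characteristic equation is s² + (7 + 6.8·2.4)s + 6.8·34.6 = 0.
That is s² + 23.32s + 235.3 = 0, so ω_n = 15.34 rad/s and ζ = 23.32/(2·15.34) = 0.7602.

ζ = 0.76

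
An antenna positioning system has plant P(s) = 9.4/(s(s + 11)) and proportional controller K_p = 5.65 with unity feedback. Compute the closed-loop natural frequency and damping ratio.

ω_n = 7.29 rad/s, ζ = 0.755

With unity feedback the closed-loop characteristic equation is s² + 11s + 5.65·9.4 = s² + 11s + 53.11 = 0.
So ω_n² = 53.11 ⇒ ω_n = 7.288 rad/s, and ζ = 11/(2ω_n) = 0.755.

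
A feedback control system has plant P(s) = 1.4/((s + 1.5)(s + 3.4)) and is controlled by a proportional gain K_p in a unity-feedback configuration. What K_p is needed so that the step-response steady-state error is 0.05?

K_p = 69.2

For a type-0 loop with proportional control, e_ss = 1/(1 + K_p·P(0)).
P(0) = 0.2745. Require 1/(1 + K_p·0.2745) = 0.05, so 1 + 0.2745·K_p = 20.
K_p = (20 − 1)/0.2745 = 69.2.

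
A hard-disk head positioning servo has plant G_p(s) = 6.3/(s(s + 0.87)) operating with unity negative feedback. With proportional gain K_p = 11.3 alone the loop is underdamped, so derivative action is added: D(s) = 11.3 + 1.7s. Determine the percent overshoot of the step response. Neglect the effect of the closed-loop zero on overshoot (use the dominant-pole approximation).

5.16%

Forward path: (11.3 + 1.7s)·6.3/(s(s+0.87)). The closed-loop characteristic equation is s² + (0.87 + 6.3·1.7)s + 6.3·11.3 = 0.
That is s² + 11.58s + 71.19 = 0, so ω_n = 8.437 rad/s and ζ = 11.58/(2·8.437) = 0.6862.
%OS = 100·exp(−πζ/√(1−ζ²)) = 5.16%.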